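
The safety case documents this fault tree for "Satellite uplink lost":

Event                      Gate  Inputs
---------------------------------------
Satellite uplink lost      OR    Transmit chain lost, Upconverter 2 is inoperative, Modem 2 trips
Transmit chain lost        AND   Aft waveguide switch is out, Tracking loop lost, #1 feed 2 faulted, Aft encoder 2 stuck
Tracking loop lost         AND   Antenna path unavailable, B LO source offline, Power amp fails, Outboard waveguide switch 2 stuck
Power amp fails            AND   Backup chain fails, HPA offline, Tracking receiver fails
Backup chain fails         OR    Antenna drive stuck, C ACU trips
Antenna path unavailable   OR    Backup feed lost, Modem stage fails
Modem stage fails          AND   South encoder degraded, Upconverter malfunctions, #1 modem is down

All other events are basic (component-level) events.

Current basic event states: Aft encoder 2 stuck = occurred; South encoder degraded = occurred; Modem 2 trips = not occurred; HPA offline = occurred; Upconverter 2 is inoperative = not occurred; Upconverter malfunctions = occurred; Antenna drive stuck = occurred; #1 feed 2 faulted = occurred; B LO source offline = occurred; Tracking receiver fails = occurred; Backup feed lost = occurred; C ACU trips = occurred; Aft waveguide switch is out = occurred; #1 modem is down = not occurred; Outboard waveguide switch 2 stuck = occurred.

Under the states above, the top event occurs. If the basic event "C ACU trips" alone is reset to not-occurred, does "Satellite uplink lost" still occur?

Counterfactual: set "C ACU trips" to not occurred.
Modem stage fails [AND]: South encoder degraded=occurs, Upconverter malfunctions=occurs, #1 modem is down=not → not all inputs occur → does not occur.
Antenna path unavailable [OR]: Backup feed lost=occurs, Modem stage fails=not → at least one input occurs → occurs.
Backup chain fails [OR]: Antenna drive stuck=occurs, C ACU trips=not → at least one input occurs → occurs.
Power amp fails [AND]: Backup chain fails=occurs, HPA offline=occurs, Tracking receiver fails=occurs → all inputs occur → occurs.
Tracking loop lost [AND]: Antenna path unavailable=occurs, B LO source offline=occurs, Power amp fails=occurs, Outboard waveguide switch 2 stuck=occurs → all inputs occur → occurs.
Transmit chain lost [AND]: Aft waveguide switch is out=occurs, Tracking loop lost=occurs, #1 feed 2 faulted=occurs, Aft encoder 2 stuck=occurs → all inputs occur → occurs.
Satellite uplink lost [OR]: Transmit chain lost=occurs, Upconverter 2 is inoperative=not, Modem 2 trips=not → at least one input occurs → occurs.

Yes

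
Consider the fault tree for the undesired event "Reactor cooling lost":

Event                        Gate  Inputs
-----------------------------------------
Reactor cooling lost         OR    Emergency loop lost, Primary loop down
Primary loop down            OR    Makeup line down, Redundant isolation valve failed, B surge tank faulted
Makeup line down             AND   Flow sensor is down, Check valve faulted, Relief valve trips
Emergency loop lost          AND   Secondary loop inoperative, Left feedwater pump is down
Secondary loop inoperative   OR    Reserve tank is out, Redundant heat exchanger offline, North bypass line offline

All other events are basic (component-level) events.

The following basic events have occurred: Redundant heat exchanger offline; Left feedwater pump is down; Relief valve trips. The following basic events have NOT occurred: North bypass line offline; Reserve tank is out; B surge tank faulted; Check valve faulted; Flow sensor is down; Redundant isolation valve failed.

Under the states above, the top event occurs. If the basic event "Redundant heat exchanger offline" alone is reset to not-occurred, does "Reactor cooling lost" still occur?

No

Counterfactual: set "Redundant heat exchanger offline" to not occurred.
Secondary loop inoperative [OR]: Reserve tank is out=not, Redundant heat exchanger offline=not, North bypass line offline=not → no input occurs → does not occur.
Emergency loop lost [AND]: Secondary loop inoperative=not, Left feedwater pump is down=occurs → not all inputs occur → does not occur.
Makeup line down [AND]: Flow sensor is down=not, Check valve faulted=not, Relief valve trips=occurs → not all inputs occur → does not occur.
Primary loop down [OR]: Makeup line down=not, Redundant isolation valve failed=not, B surge tank faulted=not → no input occurs → does not occur.
Reactor cooling lost [OR]: Emergency loop lost=not, Primary loop down=not → no input occurs → does not occur.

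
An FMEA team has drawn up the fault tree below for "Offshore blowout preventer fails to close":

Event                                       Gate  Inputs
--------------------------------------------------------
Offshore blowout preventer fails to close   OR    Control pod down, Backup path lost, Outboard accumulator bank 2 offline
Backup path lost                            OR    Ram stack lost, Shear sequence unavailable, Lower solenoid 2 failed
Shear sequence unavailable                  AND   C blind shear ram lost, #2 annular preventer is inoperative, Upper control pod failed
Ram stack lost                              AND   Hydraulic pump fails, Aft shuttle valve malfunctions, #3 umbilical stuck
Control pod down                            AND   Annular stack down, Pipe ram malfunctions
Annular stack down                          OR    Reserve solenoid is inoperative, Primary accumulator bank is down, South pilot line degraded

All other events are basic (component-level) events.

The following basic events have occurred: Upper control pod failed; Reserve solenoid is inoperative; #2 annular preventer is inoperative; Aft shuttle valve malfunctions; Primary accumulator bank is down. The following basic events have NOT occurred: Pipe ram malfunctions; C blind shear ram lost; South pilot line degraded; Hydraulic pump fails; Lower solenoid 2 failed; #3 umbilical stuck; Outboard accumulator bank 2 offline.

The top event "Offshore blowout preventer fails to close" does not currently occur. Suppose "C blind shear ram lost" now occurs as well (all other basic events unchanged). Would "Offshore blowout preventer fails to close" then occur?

Counterfactual: set "C blind shear ram lost" to occurred.
Annular stack down [OR]: Reserve solenoid is inoperative=occurs, Primary accumulator bank is down=occurs, South pilot line degraded=not → at least one input occurs → occurs.
Control pod down [AND]: Annular stack down=occurs, Pipe ram malfunctions=not → not all inputs occur → does not occur.
Ram stack lost [AND]: Hydraulic pump fails=not, Aft shuttle valve malfunctions=occurs, #3 umbilical stuck=not → not all inputs occur → does not occur.
Shear sequence unavailable [AND]: C blind shear ram lost=occurs, #2 annular preventer is inoperative=occurs, Upper control pod failed=occurs → all inputs occur → occurs.
Backup path lost [OR]: Ram stack lost=not, Shear sequence unavailable=occurs, Lower solenoid 2 failed=not → at least one input occurs → occurs.
Offshore blowout preventer fails to close [OR]: Control pod down=not, Backup path lost=occurs, Outboard accumulator bank 2 offline=not → at least one input occurs → occurs.

Yes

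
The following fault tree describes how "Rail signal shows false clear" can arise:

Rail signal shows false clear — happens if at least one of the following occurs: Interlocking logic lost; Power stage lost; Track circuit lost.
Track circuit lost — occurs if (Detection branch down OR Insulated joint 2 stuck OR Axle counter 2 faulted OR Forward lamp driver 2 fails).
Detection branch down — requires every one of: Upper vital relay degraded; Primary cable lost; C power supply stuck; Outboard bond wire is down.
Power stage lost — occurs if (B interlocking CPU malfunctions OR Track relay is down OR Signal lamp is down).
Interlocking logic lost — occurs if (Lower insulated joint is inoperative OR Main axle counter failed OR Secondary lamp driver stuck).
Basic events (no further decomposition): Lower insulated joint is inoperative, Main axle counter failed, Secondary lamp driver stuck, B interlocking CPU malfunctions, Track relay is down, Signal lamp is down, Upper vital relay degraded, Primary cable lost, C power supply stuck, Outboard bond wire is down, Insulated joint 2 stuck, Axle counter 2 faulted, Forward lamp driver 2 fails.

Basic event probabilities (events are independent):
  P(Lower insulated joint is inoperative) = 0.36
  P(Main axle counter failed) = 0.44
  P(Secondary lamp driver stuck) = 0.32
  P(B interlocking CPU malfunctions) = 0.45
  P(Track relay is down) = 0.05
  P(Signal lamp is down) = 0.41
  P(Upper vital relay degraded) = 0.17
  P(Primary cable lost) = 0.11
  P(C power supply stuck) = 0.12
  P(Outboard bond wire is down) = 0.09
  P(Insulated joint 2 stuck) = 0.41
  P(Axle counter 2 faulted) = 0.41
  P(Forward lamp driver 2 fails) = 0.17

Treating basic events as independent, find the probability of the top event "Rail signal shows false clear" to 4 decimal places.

P(Interlocking logic lost) [OR] = 1 − (1−0.36) × (1−0.44) × (1−0.32) = 0.756288
P(Power stage lost) [OR] = 1 − (1−0.45) × (1−0.05) × (1−0.41) = 0.691725
P(Detection branch down) [AND] = 0.17 × 0.11 × 0.12 × 0.09 = 0.000202
P(Track circuit lost) [OR] = 1 − (1−0.000202) × (1−0.41) × (1−0.41) × (1−0.17) = 0.711135
P(Rail signal shows false clear) [OR] = 1 − (1−0.756288) × (1−0.691725) × (1−0.711135) = 0.978297
Rounded to 4 decimal places: P(Rail signal shows false clear) ≈ 0.9783.

0.9783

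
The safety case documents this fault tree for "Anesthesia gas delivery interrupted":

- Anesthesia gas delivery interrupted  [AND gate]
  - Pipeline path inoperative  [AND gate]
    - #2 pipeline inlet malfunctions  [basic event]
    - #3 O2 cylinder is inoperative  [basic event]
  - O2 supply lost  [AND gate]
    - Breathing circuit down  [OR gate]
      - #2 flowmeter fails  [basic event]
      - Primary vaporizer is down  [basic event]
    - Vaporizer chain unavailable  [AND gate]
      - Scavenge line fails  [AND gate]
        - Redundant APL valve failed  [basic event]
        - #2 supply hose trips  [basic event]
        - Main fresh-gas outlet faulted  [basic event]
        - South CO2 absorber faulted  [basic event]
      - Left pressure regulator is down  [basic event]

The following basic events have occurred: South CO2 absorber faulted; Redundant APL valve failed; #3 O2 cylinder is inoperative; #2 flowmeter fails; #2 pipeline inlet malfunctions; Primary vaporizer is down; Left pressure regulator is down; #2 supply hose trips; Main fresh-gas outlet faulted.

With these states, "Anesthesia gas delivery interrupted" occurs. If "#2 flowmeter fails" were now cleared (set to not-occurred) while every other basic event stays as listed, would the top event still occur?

Yes

Counterfactual: set "#2 flowmeter fails" to not occurred.
Pipeline path inoperative [AND]: #2 pipeline inlet malfunctions=occurs, #3 O2 cylinder is inoperative=occurs → all inputs occur → occurs.
Breathing circuit down [OR]: #2 flowmeter fails=not, Primary vaporizer is down=occurs → at least one input occurs → occurs.
Scavenge line fails [AND]: Redundant APL valve failed=occurs, #2 supply hose trips=occurs, Main fresh-gas outlet faulted=occurs, South CO2 absorber faulted=occurs → all inputs occur → occurs.
Vaporizer chain unavailable [AND]: Scavenge line fails=occurs, Left pressure regulator is down=occurs → all inputs occur → occurs.
O2 supply lost [AND]: Breathing circuit down=occurs, Vaporizer chain unavailable=occurs → all inputs occur → occurs.
Anesthesia gas delivery interrupted [AND]: Pipeline path inoperative=occurs, O2 supply lost=occurs → all inputs occur → occurs.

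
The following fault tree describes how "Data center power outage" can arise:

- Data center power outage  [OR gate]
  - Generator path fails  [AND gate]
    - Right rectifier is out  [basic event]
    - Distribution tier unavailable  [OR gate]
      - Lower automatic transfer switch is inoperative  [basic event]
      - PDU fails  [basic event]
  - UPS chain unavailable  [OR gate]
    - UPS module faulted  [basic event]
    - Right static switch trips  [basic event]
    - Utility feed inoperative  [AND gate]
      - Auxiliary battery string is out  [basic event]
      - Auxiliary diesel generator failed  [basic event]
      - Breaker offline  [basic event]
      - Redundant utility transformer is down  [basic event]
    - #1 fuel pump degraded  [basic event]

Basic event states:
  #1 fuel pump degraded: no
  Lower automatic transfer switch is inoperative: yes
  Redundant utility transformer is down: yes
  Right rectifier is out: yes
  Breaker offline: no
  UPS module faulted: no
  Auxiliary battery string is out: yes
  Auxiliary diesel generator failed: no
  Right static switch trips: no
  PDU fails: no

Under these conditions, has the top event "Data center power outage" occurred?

Yes

Distribution tier unavailable [OR]: Lower automatic transfer switch is inoperative=occurs, PDU fails=not → at least one input occurs → occurs.
Generator path fails [AND]: Right rectifier is out=occurs, Distribution tier unavailable=occurs → all inputs occur → occurs.
Utility feed inoperative [AND]: Auxiliary battery string is out=occurs, Auxiliary diesel generator failed=not, Breaker offline=not, Redundant utility transformer is down=occurs → not all inputs occur → does not occur.
UPS chain unavailable [OR]: UPS module faulted=not, Right static switch trips=not, Utility feed inoperative=not, #1 fuel pump degraded=not → no input occurs → does not occur.
Data center power outage [OR]: Generator path fails=occurs, UPS chain unavailable=not → at least one input occurs → occurs.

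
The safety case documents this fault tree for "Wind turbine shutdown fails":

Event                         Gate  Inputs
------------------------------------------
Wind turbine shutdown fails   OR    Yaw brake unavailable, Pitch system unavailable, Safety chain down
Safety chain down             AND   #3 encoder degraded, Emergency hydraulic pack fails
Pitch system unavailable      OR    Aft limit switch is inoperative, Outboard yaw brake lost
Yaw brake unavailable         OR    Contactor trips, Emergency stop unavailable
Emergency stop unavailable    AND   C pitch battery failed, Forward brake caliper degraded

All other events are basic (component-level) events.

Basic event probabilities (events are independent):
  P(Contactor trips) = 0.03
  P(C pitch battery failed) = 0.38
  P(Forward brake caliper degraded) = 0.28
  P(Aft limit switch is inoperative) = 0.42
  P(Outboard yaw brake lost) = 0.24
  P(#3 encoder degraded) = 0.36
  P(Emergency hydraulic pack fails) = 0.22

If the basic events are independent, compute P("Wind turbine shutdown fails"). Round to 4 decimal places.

0.6482

P(Emergency stop unavailable) [AND] = 0.38 × 0.28 = 0.106400
P(Yaw brake unavailable) [OR] = 1 − (1−0.03) × (1−0.106400) = 0.133208
P(Pitch system unavailable) [OR] = 1 − (1−0.42) × (1−0.24) = 0.559200
P(Safety chain down) [AND] = 0.36 × 0.22 = 0.079200
P(Wind turbine shutdown fails) [OR] = 1 − (1−0.133208) × (1−0.559200) × (1−0.079200) = 0.648179
Rounded to 4 decimal places: P(Wind turbine shutdown fails) ≈ 0.6482.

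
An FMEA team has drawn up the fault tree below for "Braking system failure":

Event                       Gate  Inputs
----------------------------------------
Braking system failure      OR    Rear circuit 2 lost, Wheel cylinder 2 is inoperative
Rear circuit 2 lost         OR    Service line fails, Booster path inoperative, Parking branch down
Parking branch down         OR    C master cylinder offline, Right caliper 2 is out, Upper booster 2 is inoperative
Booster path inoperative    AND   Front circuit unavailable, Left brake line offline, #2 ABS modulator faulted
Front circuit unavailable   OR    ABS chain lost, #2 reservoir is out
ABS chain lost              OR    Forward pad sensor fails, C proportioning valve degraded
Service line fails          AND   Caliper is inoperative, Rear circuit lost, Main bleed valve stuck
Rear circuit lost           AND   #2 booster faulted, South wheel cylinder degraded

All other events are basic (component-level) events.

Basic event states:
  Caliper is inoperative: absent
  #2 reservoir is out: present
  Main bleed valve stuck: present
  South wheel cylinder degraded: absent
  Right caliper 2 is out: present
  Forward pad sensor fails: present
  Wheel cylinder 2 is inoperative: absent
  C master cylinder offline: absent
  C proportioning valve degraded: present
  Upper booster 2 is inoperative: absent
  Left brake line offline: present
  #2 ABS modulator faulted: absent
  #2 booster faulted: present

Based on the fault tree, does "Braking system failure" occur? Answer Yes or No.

Rear circuit lost [AND]: #2 booster faulted=occurs, South wheel cylinder degraded=not → not all inputs occur → does not occur.
Service line fails [AND]: Caliper is inoperative=not, Rear circuit lost=not, Main bleed valve stuck=occurs → not all inputs occur → does not occur.
ABS chain lost [OR]: Forward pad sensor fails=occurs, C proportioning valve degraded=occurs → at least one input occurs → occurs.
Front circuit unavailable [OR]: ABS chain lost=occurs, #2 reservoir is out=occurs → at least one input occurs → occurs.
Booster path inoperative [AND]: Front circuit unavailable=occurs, Left brake line offline=occurs, #2 ABS modulator faulted=not → not all inputs occur → does not occur.
Parking branch down [OR]: C master cylinder offline=not, Right caliper 2 is out=occurs, Upper booster 2 is inoperative=not → at least one input occurs → occurs.
Rear circuit 2 lost [OR]: Service line fails=not, Booster path inoperative=not, Parking branch down=occurs → at least one input occurs → occurs.
Braking system failure [OR]: Rear circuit 2 lost=occurs, Wheel cylinder 2 is inoperative=not → at least one input occurs → occurs.

Yes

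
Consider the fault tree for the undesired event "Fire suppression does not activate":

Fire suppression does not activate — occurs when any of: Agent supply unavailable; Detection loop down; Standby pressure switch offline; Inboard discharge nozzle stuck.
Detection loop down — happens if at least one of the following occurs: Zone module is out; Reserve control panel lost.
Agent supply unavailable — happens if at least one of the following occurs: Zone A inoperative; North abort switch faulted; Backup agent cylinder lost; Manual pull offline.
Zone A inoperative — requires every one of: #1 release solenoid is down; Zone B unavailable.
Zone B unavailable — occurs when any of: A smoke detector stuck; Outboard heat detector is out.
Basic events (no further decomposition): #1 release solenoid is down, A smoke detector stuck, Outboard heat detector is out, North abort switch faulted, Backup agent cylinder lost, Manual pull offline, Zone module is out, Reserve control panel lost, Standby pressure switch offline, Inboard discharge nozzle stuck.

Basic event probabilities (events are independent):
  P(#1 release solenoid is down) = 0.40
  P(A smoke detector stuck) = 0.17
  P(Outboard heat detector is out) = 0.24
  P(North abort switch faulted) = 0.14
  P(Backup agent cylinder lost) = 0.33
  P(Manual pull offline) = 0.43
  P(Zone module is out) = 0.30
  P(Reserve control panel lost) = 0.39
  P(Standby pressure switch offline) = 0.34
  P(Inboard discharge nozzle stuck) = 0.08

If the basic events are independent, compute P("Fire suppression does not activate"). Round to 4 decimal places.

0.9274

P(Zone B unavailable) [OR] = 1 − (1−0.17) × (1−0.24) = 0.369200
P(Zone A inoperative) [AND] = 0.40 × 0.369200 = 0.147680
P(Agent supply unavailable) [OR] = 1 − (1−0.147680) × (1−0.14) × (1−0.33) × (1−0.43) = 0.720069
P(Detection loop down) [OR] = 1 − (1−0.30) × (1−0.39) = 0.573000
P(Fire suppression does not activate) [OR] = 1 − (1−0.720069) × (1−0.573000) × (1−0.34) × (1−0.08) = 0.927421
Rounded to 4 decimal places: P(Fire suppression does not activate) ≈ 0.9274.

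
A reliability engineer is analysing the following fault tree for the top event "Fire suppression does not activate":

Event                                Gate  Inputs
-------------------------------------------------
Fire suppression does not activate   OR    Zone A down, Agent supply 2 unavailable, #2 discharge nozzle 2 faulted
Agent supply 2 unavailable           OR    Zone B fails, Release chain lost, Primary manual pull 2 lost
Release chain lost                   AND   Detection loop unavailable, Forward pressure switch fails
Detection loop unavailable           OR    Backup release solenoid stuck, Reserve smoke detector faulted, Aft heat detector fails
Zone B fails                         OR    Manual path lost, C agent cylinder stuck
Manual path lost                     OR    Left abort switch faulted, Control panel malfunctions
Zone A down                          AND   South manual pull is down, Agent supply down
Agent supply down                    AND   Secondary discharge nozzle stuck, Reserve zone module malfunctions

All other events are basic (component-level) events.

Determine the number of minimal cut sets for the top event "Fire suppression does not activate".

Agent supply down [AND]: one cut set from each child combined → 1 × 1 = 1 cut set(s).
Zone A down [AND]: one cut set from each child combined → 1 × 1 = 1 cut set(s).
Manual path lost [OR]: union of children's cut sets → 2 cut set(s).
Zone B fails [OR]: union of children's cut sets → 3 cut set(s).
Detection loop unavailable [OR]: union of children's cut sets → 3 cut set(s).
Release chain lost [AND]: one cut set from each child combined → 3 × 1 = 3 cut set(s).
Agent supply 2 unavailable [OR]: union of children's cut sets → 7 cut set(s).
Fire suppression does not activate [OR]: union of children's cut sets → 9 cut set(s).
Minimal cut sets: {Reserve zone module malfunctions, Secondary discharge nozzle stuck, South manual pull is down}; {Left abort switch faulted}; {Control panel malfunctions}; {C agent cylinder stuck}; {Backup release solenoid stuck, Forward pressure switch fails}; {Forward pressure switch fails, Reserve smoke detector faulted}; {Aft heat detector fails, Forward pressure switch fails}; {Primary manual pull 2 lost}; {#2 discharge nozzle 2 faulted}.

9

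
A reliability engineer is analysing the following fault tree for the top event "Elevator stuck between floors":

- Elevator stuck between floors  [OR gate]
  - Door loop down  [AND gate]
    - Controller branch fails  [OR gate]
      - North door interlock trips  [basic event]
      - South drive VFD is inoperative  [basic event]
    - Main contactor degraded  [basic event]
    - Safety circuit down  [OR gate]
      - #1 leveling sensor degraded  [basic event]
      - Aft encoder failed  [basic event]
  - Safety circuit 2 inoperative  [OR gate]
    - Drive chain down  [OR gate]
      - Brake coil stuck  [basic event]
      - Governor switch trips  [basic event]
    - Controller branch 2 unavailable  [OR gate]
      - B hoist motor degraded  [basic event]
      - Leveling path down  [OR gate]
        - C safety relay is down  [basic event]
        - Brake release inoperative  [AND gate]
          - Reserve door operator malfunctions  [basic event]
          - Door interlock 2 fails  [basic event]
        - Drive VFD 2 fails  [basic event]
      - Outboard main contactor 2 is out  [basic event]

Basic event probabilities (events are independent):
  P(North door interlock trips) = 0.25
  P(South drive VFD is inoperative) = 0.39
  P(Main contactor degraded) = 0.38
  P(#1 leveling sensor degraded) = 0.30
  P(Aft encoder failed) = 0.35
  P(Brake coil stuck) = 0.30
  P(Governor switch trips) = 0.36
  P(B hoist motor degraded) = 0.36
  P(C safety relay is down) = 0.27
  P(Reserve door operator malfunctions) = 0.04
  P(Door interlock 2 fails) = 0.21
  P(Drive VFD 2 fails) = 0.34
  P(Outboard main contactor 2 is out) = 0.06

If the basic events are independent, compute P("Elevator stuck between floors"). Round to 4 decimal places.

0.8857

P(Controller branch fails) [OR] = 1 − (1−0.25) × (1−0.39) = 0.542500
P(Safety circuit down) [OR] = 1 − (1−0.30) × (1−0.35) = 0.545000
P(Door loop down) [AND] = 0.542500 × 0.38 × 0.545000 = 0.112352
P(Drive chain down) [OR] = 1 − (1−0.30) × (1−0.36) = 0.552000
P(Brake release inoperative) [AND] = 0.04 × 0.21 = 0.008400
P(Leveling path down) [OR] = 1 − (1−0.27) × (1−0.008400) × (1−0.34) = 0.522247
P(Controller branch 2 unavailable) [OR] = 1 − (1−0.36) × (1−0.522247) × (1−0.06) = 0.712584
P(Safety circuit 2 inoperative) [OR] = 1 − (1−0.552000) × (1−0.712584) = 0.871238
P(Elevator stuck between floors) [OR] = 1 − (1−0.112352) × (1−0.871238) = 0.885705
Rounded to 4 decimal places: P(Elevator stuck between floors) ≈ 0.8857.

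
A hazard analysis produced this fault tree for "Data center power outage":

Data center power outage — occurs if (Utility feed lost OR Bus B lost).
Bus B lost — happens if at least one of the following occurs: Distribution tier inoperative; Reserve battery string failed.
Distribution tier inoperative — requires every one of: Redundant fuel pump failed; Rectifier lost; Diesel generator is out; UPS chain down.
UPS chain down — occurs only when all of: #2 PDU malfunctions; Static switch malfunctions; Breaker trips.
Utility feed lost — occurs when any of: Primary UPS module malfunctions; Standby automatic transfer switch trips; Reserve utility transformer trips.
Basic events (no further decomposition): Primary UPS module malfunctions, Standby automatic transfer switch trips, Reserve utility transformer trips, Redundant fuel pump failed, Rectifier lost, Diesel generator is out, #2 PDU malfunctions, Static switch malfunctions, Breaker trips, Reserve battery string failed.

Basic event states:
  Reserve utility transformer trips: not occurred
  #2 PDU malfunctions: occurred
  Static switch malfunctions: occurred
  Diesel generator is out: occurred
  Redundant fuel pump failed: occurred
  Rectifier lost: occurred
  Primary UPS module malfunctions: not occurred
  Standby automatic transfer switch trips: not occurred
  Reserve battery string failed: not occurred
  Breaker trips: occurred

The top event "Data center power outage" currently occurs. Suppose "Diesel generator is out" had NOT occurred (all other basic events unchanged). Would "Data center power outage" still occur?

Counterfactual: set "Diesel generator is out" to not occurred.
Utility feed lost [OR]: Primary UPS module malfunctions=not, Standby automatic transfer switch trips=not, Reserve utility transformer trips=not → no input occurs → does not occur.
UPS chain down [AND]: #2 PDU malfunctions=occurs, Static switch malfunctions=occurs, Breaker trips=occurs → all inputs occur → occurs.
Distribution tier inoperative [AND]: Redundant fuel pump failed=occurs, Rectifier lost=occurs, Diesel generator is out=not, UPS chain down=occurs → not all inputs occur → does not occur.
Bus B lost [OR]: Distribution tier inoperative=not, Reserve battery string failed=not → no input occurs → does not occur.
Data center power outage [OR]: Utility feed lost=not, Bus B lost=not → no input occurs → does not occur.

No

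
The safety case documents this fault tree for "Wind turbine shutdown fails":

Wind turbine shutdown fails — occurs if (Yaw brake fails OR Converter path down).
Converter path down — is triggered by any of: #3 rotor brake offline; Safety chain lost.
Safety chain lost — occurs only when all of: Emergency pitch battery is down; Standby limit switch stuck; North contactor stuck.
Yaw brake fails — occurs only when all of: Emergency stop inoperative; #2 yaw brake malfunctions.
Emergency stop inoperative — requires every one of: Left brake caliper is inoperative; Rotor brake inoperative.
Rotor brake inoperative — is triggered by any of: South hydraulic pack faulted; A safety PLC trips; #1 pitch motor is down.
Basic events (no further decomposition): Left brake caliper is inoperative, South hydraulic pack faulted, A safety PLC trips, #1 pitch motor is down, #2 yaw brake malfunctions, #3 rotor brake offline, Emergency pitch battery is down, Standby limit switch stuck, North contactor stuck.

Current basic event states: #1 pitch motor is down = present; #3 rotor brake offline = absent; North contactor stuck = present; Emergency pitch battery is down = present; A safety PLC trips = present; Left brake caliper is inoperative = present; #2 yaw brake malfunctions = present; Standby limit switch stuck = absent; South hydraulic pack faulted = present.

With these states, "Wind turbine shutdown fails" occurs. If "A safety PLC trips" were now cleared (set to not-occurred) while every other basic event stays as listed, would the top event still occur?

Yes

Counterfactual: set "A safety PLC trips" to not occurred.
Rotor brake inoperative [OR]: South hydraulic pack faulted=occurs, A safety PLC trips=not, #1 pitch motor is down=occurs → at least one input occurs → occurs.
Emergency stop inoperative [AND]: Left brake caliper is inoperative=occurs, Rotor brake inoperative=occurs → all inputs occur → occurs.
Yaw brake fails [AND]: Emergency stop inoperative=occurs, #2 yaw brake malfunctions=occurs → all inputs occur → occurs.
Safety chain lost [AND]: Emergency pitch battery is down=occurs, Standby limit switch stuck=not, North contactor stuck=occurs → not all inputs occur → does not occur.
Converter path down [OR]: #3 rotor brake offline=not, Safety chain lost=not → no input occurs → does not occur.
Wind turbine shutdown fails [OR]: Yaw brake fails=occurs, Converter path down=not → at least one input occurs → occurs.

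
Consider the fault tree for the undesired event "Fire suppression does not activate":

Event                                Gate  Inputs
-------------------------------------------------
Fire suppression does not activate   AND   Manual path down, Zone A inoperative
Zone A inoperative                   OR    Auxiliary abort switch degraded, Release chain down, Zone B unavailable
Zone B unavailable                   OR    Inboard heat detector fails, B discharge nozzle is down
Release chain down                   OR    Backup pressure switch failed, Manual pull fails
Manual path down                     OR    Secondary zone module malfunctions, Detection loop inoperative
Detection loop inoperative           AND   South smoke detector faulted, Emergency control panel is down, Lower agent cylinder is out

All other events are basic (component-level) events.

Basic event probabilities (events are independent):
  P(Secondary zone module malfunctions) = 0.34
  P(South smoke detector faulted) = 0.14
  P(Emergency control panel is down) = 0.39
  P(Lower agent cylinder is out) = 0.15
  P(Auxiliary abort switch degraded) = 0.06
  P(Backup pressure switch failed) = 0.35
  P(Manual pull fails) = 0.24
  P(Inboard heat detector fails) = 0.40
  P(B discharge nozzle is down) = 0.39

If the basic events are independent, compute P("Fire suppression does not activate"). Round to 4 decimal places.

0.2867

P(Detection loop inoperative) [AND] = 0.14 × 0.39 × 0.15 = 0.008190
P(Manual path down) [OR] = 1 − (1−0.34) × (1−0.008190) = 0.345405
P(Release chain down) [OR] = 1 − (1−0.35) × (1−0.24) = 0.506000
P(Zone B unavailable) [OR] = 1 − (1−0.40) × (1−0.39) = 0.634000
P(Zone A inoperative) [OR] = 1 − (1−0.06) × (1−0.506000) × (1−0.634000) = 0.830044
P(Fire suppression does not activate) [AND] = 0.345405 × 0.830044 = 0.286701
Rounded to 4 decimal places: P(Fire suppression does not activate) ≈ 0.2867.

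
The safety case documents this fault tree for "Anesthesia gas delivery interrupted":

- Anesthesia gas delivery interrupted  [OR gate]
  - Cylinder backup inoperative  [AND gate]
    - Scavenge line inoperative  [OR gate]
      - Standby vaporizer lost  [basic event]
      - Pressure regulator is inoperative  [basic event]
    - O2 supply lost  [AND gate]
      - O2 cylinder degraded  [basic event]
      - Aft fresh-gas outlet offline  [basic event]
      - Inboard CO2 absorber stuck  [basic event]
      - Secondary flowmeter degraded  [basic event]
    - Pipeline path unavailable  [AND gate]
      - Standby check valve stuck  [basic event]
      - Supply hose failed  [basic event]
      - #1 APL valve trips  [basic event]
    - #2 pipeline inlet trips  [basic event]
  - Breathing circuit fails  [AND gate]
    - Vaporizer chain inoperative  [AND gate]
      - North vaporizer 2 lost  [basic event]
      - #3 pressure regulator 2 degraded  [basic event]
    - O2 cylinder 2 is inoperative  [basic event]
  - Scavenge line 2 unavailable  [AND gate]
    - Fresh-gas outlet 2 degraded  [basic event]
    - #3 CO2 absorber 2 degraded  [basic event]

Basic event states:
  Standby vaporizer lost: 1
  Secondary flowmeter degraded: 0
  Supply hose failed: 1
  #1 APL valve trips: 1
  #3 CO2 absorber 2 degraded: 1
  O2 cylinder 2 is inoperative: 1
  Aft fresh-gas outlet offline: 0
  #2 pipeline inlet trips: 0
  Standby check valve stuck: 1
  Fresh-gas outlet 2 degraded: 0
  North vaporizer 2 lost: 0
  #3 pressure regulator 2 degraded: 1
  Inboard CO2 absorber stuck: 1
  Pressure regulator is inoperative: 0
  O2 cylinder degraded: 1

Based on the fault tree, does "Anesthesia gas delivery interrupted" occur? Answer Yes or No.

No

Scavenge line inoperative [OR]: Standby vaporizer lost=occurs, Pressure regulator is inoperative=not → at least one input occurs → occurs.
O2 supply lost [AND]: O2 cylinder degraded=occurs, Aft fresh-gas outlet offline=not, Inboard CO2 absorber stuck=occurs, Secondary flowmeter degraded=not → not all inputs occur → does not occur.
Pipeline path unavailable [AND]: Standby check valve stuck=occurs, Supply hose failed=occurs, #1 APL valve trips=occurs → all inputs occur → occurs.
Cylinder backup inoperative [AND]: Scavenge line inoperative=occurs, O2 supply lost=not, Pipeline path unavailable=occurs, #2 pipeline inlet trips=not → not all inputs occur → does not occur.
Vaporizer chain inoperative [AND]: North vaporizer 2 lost=not, #3 pressure regulator 2 degraded=occurs → not all inputs occur → does not occur.
Breathing circuit fails [AND]: Vaporizer chain inoperative=not, O2 cylinder 2 is inoperative=occurs → not all inputs occur → does not occur.
Scavenge line 2 unavailable [AND]: Fresh-gas outlet 2 degraded=not, #3 CO2 absorber 2 degraded=occurs → not all inputs occur → does not occur.
Anesthesia gas delivery interrupted [OR]: Cylinder backup inoperative=not, Breathing circuit fails=not, Scavenge line 2 unavailable=not → no input occurs → does not occur.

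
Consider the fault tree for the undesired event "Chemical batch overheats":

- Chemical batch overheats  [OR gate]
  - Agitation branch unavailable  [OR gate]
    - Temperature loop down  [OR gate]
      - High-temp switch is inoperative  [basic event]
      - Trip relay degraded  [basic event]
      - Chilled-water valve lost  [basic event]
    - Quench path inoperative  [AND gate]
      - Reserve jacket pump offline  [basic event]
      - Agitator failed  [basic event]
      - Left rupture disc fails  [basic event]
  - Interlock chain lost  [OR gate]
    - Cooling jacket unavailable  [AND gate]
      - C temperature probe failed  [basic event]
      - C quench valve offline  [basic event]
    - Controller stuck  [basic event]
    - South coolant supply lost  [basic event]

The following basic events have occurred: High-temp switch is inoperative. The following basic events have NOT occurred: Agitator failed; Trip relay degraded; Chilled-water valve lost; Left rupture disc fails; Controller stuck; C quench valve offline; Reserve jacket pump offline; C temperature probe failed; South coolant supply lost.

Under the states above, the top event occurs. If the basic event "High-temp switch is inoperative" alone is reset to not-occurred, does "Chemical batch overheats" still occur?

No

Counterfactual: set "High-temp switch is inoperative" to not occurred.
Temperature loop down [OR]: High-temp switch is inoperative=not, Trip relay degraded=not, Chilled-water valve lost=not → no input occurs → does not occur.
Quench path inoperative [AND]: Reserve jacket pump offline=not, Agitator failed=not, Left rupture disc fails=not → not all inputs occur → does not occur.
Agitation branch unavailable [OR]: Temperature loop down=not, Quench path inoperative=not → no input occurs → does not occur.
Cooling jacket unavailable [AND]: C temperature probe failed=not, C quench valve offline=not → not all inputs occur → does not occur.
Interlock chain lost [OR]: Cooling jacket unavailable=not, Controller stuck=not, South coolant supply lost=not → no input occurs → does not occur.
Chemical batch overheats [OR]: Agitation branch unavailable=not, Interlock chain lost=not → no input occurs → does not occur.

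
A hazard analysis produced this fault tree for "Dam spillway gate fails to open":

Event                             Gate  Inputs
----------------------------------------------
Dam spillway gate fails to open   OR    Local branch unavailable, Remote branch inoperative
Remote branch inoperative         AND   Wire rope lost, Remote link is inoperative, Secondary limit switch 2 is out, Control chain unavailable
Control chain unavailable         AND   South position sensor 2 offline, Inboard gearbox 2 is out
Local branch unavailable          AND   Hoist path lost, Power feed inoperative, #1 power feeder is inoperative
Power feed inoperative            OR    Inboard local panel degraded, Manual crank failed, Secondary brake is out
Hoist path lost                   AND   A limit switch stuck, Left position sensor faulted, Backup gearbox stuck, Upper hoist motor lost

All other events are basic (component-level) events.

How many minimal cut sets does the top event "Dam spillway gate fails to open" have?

4

Hoist path lost [AND]: one cut set from each child combined → 1 × 1 × 1 × 1 = 1 cut set(s).
Power feed inoperative [OR]: union of children's cut sets → 3 cut set(s).
Local branch unavailable [AND]: one cut set from each child combined → 1 × 3 × 1 = 3 cut set(s).
Control chain unavailable [AND]: one cut set from each child combined → 1 × 1 = 1 cut set(s).
Remote branch inoperative [AND]: one cut set from each child combined → 1 × 1 × 1 × 1 = 1 cut set(s).
Dam spillway gate fails to open [OR]: union of children's cut sets → 4 cut set(s).
Minimal cut sets: {#1 power feeder is inoperative, A limit switch stuck, Backup gearbox stuck, Inboard local panel degraded, Left position sensor faulted, Upper hoist motor lost}; {#1 power feeder is inoperative, A limit switch stuck, Backup gearbox stuck, Left position sensor faulted, Manual crank failed, Upper hoist motor lost}; {#1 power feeder is inoperative, A limit switch stuck, Backup gearbox stuck, Left position sensor faulted, Secondary brake is out, Upper hoist motor lost}; {Inboard gearbox 2 is out, Remote link is inoperative, Secondary limit switch 2 is out, South position sensor 2 offline, Wire rope lost}.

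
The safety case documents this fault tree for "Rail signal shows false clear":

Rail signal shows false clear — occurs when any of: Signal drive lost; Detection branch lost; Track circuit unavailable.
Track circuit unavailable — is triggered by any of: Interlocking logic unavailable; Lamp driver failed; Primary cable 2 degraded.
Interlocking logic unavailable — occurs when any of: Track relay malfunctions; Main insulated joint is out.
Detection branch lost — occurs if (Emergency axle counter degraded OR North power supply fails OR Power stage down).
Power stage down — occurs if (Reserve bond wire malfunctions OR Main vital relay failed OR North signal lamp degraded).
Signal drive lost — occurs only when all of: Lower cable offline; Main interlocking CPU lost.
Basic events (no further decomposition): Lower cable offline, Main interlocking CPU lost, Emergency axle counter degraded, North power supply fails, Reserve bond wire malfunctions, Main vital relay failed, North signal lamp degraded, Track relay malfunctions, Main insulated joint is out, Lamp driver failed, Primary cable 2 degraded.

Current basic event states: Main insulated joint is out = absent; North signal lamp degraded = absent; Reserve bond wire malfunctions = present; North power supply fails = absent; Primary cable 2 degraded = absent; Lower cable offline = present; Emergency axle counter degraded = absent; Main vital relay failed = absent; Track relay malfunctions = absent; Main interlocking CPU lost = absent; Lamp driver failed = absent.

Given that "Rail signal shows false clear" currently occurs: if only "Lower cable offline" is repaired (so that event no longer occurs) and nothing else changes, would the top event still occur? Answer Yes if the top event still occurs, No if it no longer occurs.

Yes

Counterfactual: set "Lower cable offline" to not occurred.
Signal drive lost [AND]: Lower cable offline=not, Main interlocking CPU lost=not → not all inputs occur → does not occur.
Power stage down [OR]: Reserve bond wire malfunctions=occurs, Main vital relay failed=not, North signal lamp degraded=not → at least one input occurs → occurs.
Detection branch lost [OR]: Emergency axle counter degraded=not, North power supply fails=not, Power stage down=occurs → at least one input occurs → occurs.
Interlocking logic unavailable [OR]: Track relay malfunctions=not, Main insulated joint is out=not → no input occurs → does not occur.
Track circuit unavailable [OR]: Interlocking logic unavailable=not, Lamp driver failed=not, Primary cable 2 degraded=not → no input occurs → does not occur.
Rail signal shows false clear [OR]: Signal drive lost=not, Detection branch lost=occurs, Track circuit unavailable=not → at least one input occurs → occurs.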